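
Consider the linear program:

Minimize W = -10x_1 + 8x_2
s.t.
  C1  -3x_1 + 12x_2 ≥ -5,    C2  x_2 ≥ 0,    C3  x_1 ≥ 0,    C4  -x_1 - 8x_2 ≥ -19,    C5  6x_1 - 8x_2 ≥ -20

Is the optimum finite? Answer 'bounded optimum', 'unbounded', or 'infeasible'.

bounded optimum

Feasible corners and W = -10x_1 + 8x_2:
  (5/3, 0) → W = -50/3
  (67/9, 13/9) → W = -566/9
  (0, 0) → W = 0
  (0, 19/8) → W = 19
The feasible region has finitely many vertices and no improving ray; the minimum is -566/9 at (67/9, 13/9).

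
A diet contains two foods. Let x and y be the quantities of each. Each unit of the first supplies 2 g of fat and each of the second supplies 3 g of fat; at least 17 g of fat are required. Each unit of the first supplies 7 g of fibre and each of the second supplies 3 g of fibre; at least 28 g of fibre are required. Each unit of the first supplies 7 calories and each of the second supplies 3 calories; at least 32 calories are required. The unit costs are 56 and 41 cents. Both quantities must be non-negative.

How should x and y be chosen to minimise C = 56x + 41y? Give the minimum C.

Feasible corners and C = 56x + 41y:
  (0, 32/3) → C = 1312/3
  (17/2, 0) → C = 476
  (3, 11/3) → C = 955/3
The feasible region is unbounded (it extends along (0, 1), (1, 0)), but C strictly increases along every unbounded feasible direction, so there is no improving ray and the minimum is attained at a vertex.

x = 3, y = 11/3, minimum C = 955/3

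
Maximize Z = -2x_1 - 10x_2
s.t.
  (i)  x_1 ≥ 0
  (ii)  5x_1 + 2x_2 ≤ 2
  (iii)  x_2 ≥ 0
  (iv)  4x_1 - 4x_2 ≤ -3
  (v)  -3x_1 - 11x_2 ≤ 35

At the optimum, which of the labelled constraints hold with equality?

Extreme points and Z = -2x_1 - 10x_2:
  (0, 1) → Z = -10
  (0, 3/4) → Z = -15/2
  (1/14, 23/28) → Z = -117/14

The maximum is at (0, 3/4). Substituting into each constraint, equality holds for (i) and (iv); the remaining constraints have slack.

(i) and (iv)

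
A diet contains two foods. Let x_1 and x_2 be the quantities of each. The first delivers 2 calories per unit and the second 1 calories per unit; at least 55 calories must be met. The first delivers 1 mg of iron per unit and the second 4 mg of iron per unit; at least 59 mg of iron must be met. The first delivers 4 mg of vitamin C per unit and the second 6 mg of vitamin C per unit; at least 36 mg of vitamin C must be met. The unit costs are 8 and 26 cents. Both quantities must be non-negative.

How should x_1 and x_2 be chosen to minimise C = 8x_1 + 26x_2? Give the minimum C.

Extreme points and C = 8x_1 + 26x_2:
  (0, 55) → C = 1430
  (59, 0) → C = 472
  (23, 9) → C = 418
The feasible region is unbounded (it extends along (0, 1), (1, 0)), but C strictly increases along every unbounded feasible direction, so there is no improving ray and the minimum is attained at a vertex.

x_1 = 23, x_2 = 9, minimum C = 418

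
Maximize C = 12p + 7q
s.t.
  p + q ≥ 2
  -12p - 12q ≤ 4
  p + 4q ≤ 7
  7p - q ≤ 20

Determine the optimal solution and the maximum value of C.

p = 3, q = 1, maximum C = 43

Feasible corners and C = 12p + 7q:
  (1/3, 5/3) → C = 47/3
  (11/4, -3/4) → C = 111/4
  (3, 1) → C = 43

The binding constraints are p + 4q = 7 and 7p - q = 20.
Solving simultaneously gives p = 3, q = 1.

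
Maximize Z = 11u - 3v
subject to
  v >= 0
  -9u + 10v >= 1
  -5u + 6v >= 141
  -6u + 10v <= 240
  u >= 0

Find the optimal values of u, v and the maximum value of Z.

u = 15/7, v = 177/7, maximum Z = -366/7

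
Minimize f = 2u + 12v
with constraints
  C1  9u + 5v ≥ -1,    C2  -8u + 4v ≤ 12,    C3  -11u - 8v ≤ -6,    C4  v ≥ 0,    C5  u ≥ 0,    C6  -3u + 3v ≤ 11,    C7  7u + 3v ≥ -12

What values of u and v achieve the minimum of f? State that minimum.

Corner points and f = 2u + 12v:
  (0, 3) → f = 36
  (2/3, 13/3) → f = 160/3
  (6/11, 0) → f = 12/11
  (0, 3/4) → f = 9
The feasible region is unbounded (it extends along (1, 1), (1, 0)), but f strictly increases along every unbounded feasible direction, so there is no improving ray and the minimum is attained at a vertex.

The binding constraints are -11u - 8v = -6 and v = 0.
Solving simultaneously gives u = 6/11, v = 0.

u = 6/11, v = 0, minimum f = 12/11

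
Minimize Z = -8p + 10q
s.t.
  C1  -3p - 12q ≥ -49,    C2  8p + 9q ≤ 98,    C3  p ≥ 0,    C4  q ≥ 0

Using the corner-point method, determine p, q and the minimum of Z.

Extreme points and Z = -8p + 10q:
  (245/23, 98/69) → Z = -4900/69
  (0, 49/12) → Z = 245/6
  (49/4, 0) → Z = -98
  (0, 0) → Z = 0

The binding constraints are 8p + 9q = 98 and q = 0.
Solving simultaneously gives p = 49/4, q = 0.

p = 49/4, q = 0, minimum Z = -98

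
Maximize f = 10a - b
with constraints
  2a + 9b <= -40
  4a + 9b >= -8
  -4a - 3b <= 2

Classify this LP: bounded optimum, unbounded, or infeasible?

From the feasible point (16, -8), moving in the direction (9, -2) keeps every constraint satisfied while f increases without bound.

unbounded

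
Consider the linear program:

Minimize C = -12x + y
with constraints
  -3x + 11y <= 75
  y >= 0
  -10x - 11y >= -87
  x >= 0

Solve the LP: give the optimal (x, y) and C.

x = 87/10, y = 0, minimum C = -522/5

Vertices and C = -12x + y:
  (12/13, 1011/143) → C = -573/143
  (0, 75/11) → C = 75/11
  (87/10, 0) → C = -522/5
  (0, 0) → C = 0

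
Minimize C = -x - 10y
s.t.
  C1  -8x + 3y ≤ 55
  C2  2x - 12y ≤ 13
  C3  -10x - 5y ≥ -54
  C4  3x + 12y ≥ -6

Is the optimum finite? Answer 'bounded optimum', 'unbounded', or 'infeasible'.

Feasible corners and C = -x - 10y:
  (-113/70, 491/35) → C = -9707/70
  (-226/35, 39/35) → C = -164/35
  (713/130, -11/65) → C = -493/130
  (7/5, -17/20) → C = 71/10
The feasible region has finitely many vertices and no improving ray; the minimum is -9707/70 at (-113/70, 491/35).

bounded optimum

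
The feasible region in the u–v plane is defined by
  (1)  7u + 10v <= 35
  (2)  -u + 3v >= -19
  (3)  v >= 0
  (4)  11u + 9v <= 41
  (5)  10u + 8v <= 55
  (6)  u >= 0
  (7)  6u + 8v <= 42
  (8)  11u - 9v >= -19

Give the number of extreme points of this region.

Pairwise boundary intersections that survive every other constraint:
  (95/47, 98/47)
  (125/173, 518/173)
  (41/11, 0)
  (0, 0)
  (0, 19/9)

5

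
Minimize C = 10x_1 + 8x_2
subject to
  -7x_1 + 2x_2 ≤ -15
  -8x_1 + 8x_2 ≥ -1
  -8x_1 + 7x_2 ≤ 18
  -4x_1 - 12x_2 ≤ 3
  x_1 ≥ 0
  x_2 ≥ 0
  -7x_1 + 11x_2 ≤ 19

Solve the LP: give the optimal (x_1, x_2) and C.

x_1 = 59/20, x_2 = 113/40, minimum C = 521/10

Feasible corners and C = 10x_1 + 8x_2:
  (59/20, 113/40) → C = 521/10
  (29/9, 34/9) → C = 562/9
  (163/32, 159/32) → C = 1451/16

The binding constraints are -7x_1 + 2x_2 = -15 and -8x_1 + 8x_2 = -1.
Solving simultaneously gives x_1 = 59/20, x_2 = 113/40.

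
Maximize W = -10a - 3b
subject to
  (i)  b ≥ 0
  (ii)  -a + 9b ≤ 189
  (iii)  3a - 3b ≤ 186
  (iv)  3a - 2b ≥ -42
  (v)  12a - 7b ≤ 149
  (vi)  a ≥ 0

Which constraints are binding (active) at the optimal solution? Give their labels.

(i) and (vi)

Vertices and W = -10a - 3b:
  (149/12, 0) → W = -745/6
  (0, 0) → W = 0
  (0, 21) → W = -63
  (2664/101, 2417/101) → W = -33891/101

The maximum is at (0, 0). Substituting into each constraint, equality holds for (i) and (vi); the remaining constraints have slack.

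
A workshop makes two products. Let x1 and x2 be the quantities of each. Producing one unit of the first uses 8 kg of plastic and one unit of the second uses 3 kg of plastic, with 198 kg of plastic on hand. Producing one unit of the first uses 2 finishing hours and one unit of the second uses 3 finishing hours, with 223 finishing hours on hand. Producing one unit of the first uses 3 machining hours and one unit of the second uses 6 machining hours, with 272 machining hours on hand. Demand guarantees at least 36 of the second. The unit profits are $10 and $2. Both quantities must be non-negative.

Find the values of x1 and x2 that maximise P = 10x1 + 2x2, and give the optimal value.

Corner points and P = 10x1 + 2x2:
  (0, 136/3) → P = 272/3
  (0, 36) → P = 72
  (124/13, 1582/39) → P = 6884/39
  (45/4, 36) → P = 369/2

The optimum lies where 8x1 + 3x2 = 198 and x2 = 36.
Solving simultaneously gives x1 = 45/4, x2 = 36.

x1 = 45/4, x2 = 36, maximum P = 369/2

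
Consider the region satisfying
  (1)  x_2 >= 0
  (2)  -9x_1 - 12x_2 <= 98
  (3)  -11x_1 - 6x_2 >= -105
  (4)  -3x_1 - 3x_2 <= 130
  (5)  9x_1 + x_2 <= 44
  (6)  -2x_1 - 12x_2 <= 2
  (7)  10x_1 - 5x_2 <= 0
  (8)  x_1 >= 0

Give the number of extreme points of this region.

Pairwise boundary intersections that survive every other constraint:
  (0, 0)
  (159/43, 461/43)
  (0, 35/2)
  (4, 8)

4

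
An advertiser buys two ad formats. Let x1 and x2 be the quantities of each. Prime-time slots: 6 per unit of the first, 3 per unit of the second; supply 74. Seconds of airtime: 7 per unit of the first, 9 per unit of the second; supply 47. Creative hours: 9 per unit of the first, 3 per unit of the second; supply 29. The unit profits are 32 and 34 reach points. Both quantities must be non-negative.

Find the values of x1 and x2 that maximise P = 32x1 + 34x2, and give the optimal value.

x1 = 2, x2 = 11/3, maximum P = 566/3

Vertices and P = 32x1 + 34x2:
  (0, 0) → P = 0
  (0, 47/9) → P = 1598/9
  (29/9, 0) → P = 928/9
  (2, 11/3) → P = 566/3

The binding constraints are 7x1 + 9x2 = 47 and 9x1 + 3x2 = 29.
Solving simultaneously gives x1 = 2, x2 = 11/3.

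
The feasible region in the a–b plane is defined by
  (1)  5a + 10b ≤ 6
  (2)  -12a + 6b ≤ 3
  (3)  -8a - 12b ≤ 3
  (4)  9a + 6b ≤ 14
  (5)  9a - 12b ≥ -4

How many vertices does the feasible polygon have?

5

Intersecting each pair of boundary lines and keeping only the points that satisfy every inequality leaves:
  (26/15, -4/15)
  (16/75, 37/75)
  (-9/32, -1/16)
  (-2/15, 7/30)
  (31/10, -139/60)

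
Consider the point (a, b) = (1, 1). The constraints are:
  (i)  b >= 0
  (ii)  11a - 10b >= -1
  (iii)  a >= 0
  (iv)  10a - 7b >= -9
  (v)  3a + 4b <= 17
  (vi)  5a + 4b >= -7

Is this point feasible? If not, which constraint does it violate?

(i): 1 ≥ 0 ✓
(ii): 1 ≥ -1 ✓
(iii): 1 ≥ 0 ✓
(iv): 3 ≥ -9 ✓
(v): 7 ≤ 17 ✓
(vi): 9 ≥ -7 ✓

feasible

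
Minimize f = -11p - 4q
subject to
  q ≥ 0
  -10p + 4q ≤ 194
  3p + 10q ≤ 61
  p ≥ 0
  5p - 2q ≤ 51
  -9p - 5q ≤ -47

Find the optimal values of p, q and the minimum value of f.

p = 79/7, q = 19/7, minimum f = -135

Vertices and f = -11p - 4q:
  (51/5, 0) → f = -561/5
  (47/9, 0) → f = -517/9
  (79/7, 19/7) → f = -135
  (11/5, 136/25) → f = -1149/25

The binding constraints are 3p + 10q = 61 and 5p - 2q = 51.
Solving simultaneously gives p = 79/7, q = 19/7.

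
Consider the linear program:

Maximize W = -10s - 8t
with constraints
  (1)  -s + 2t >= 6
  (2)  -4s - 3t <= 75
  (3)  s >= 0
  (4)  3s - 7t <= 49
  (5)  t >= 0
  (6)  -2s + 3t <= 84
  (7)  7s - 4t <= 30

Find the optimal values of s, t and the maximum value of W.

s = 0, t = 3, maximum W = -24

Corner points and W = -10s - 8t:
  (0, 3) → W = -24
  (42/5, 36/5) → W = -708/5
  (0, 28) → W = -224
  (426/13, 648/13) → W = -9444/13

The optimum lies where -s + 2t = 6 and s = 0.
Solving simultaneously gives s = 0, t = 3.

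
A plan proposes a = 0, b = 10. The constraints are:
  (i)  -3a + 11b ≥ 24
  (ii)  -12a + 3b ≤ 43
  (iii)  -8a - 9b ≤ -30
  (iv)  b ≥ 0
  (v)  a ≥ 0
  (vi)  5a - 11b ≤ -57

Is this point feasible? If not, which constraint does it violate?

(i): 110 ≥ 24 ✓
(ii): 30 ≤ 43 ✓
(iii): -90 ≤ -30 ✓
(iv): 10 ≥ 0 ✓
(v): 0 ≥ 0 ✓
(vi): -110 ≤ -57 ✓

feasible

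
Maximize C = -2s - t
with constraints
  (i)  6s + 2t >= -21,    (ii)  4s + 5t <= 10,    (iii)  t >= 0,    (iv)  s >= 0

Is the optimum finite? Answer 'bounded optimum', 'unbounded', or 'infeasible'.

Feasible corners and C = -2s - t:
  (5/2, 0) → C = -5
  (0, 2) → C = -2
  (0, 0) → C = 0
The feasible region has finitely many vertices and no improving ray; the maximum is 0 at (0, 0).

bounded optimum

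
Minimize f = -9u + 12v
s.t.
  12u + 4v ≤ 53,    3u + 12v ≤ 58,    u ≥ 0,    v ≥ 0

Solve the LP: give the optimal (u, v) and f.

u = 53/12, v = 0, minimum f = -159/4

Extreme points and f = -9u + 12v:
  (101/33, 179/44) → f = 234/11
  (53/12, 0) → f = -159/4
  (0, 29/6) → f = 58
  (0, 0) → f = 0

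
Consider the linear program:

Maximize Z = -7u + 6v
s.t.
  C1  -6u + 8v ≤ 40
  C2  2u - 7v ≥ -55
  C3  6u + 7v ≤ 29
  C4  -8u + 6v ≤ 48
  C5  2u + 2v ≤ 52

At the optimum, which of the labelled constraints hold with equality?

Vertices and Z = -7u + 6v:
  (-8/15, 23/5) → Z = 94/3
  (-36/7, 8/7) → Z = 300/7
  (153, -127) → Z = -1833
The feasible region is unbounded (it extends along (-3, -4), (1, -1)), but Z strictly decreases along every unbounded feasible direction, so there is no improving ray and the maximum is attained at a vertex.

The maximum is at (-36/7, 8/7). Substituting into each constraint, equality holds for C1 and C4; the remaining constraints have slack.

C1 and C4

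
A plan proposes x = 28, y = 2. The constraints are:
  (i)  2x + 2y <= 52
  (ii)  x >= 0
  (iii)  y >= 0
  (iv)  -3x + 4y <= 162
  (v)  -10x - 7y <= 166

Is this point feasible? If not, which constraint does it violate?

Constraint (i): 2x + 2y = 60, which is not ≤ 52. All other constraints are satisfied.

not feasible — violates (i)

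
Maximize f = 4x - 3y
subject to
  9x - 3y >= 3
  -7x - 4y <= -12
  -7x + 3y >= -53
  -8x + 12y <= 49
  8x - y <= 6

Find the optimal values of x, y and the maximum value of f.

x = 12/13, y = 18/13, maximum f = -6/13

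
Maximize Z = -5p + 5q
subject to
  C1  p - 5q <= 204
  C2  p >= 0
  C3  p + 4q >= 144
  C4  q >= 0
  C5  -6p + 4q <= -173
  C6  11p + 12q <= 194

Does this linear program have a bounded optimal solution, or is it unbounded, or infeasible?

infeasible

The boundaries p - 5q = 204 and q = 0 meet at (204, 0), but that point violates 11p + 12q ≤ 194. Every candidate vertex is excluded by some other constraint, so the feasible region is empty.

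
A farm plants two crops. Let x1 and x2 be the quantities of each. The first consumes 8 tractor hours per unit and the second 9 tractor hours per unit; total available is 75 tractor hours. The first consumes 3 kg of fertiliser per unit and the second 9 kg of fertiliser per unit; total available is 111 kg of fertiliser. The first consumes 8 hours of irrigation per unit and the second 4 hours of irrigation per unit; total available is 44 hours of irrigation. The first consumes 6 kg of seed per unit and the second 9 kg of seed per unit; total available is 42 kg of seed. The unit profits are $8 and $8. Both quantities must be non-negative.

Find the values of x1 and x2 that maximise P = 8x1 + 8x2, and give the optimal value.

Feasible corners and P = 8x1 + 8x2:
  (0, 0) → P = 0
  (0, 14/3) → P = 112/3
  (11/2, 0) → P = 44
  (19/4, 3/2) → P = 50

x1 = 19/4, x2 = 3/2, maximum P = 50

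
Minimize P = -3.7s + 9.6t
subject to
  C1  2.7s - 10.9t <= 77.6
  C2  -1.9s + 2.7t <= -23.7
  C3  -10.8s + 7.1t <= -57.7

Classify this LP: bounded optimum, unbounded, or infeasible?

unbounded

From the feasible point (4881/1342, -8345/1342), moving in the direction (10.9, 2.7) keeps every constraint satisfied while P decreases without bound.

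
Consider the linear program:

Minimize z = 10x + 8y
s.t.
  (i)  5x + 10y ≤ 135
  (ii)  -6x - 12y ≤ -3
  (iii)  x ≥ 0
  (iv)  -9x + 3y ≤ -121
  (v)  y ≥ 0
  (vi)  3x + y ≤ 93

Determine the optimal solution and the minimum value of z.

x = 121/9, y = 0, minimum z = 1210/9

Vertices and z = 10x + 8y:
  (323/21, 122/21) → z = 1402/7
  (27, 0) → z = 270
  (121/9, 0) → z = 1210/9

The optimum lies where -9x + 3y = -121 and y = 0.
Solving simultaneously gives x = 121/9, y = 0.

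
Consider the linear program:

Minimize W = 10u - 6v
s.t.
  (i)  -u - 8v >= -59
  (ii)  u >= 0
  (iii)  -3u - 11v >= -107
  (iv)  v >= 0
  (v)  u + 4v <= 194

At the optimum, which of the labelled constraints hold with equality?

Extreme points and W = 10u - 6v:
  (0, 59/8) → W = -177/4
  (207/13, 70/13) → W = 1650/13
  (0, 0) → W = 0
  (107/3, 0) → W = 1070/3

The minimum is at (0, 59/8). Substituting into each constraint, equality holds for (i) and (ii); the remaining constraints have slack.

(i) and (ii)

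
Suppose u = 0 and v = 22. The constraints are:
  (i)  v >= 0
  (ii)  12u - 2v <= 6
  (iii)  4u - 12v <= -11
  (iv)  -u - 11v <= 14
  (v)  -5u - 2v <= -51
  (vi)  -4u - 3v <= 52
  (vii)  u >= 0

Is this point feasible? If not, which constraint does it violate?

not feasible — violates (v)

Constraint (v): -5u - 2v = -44, which is not ≤ -51. All other constraints are satisfied.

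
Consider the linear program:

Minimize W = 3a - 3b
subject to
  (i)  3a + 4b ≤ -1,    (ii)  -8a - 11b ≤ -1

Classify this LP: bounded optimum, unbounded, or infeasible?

From the feasible point (-15, 11), moving in the direction (-11, 8) keeps every constraint satisfied while W decreases without bound.

unbounded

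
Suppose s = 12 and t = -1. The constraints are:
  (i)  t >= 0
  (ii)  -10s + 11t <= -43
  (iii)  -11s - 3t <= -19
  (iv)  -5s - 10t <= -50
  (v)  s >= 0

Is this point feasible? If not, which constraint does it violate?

Constraint (i): t = -1, which is not ≥ 0. All other constraints are satisfied.

not feasible — violates (i)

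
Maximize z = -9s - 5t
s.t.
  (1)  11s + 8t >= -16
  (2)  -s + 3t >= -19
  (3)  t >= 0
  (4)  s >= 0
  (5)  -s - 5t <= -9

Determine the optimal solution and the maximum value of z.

Vertices and z = -9s - 5t:
  (19, 0) → z = -171
  (9, 0) → z = -81
  (0, 9/5) → z = -9
The feasible region is unbounded (it extends along (0, 1), (3, 1)), but z strictly decreases along every unbounded feasible direction, so there is no improving ray and the maximum is attained at a vertex.

At the optimal vertex, s = 0 and -s - 5t = -9.
Solving simultaneously gives s = 0, t = 9/5.

s = 0, t = 9/5, maximum z = -9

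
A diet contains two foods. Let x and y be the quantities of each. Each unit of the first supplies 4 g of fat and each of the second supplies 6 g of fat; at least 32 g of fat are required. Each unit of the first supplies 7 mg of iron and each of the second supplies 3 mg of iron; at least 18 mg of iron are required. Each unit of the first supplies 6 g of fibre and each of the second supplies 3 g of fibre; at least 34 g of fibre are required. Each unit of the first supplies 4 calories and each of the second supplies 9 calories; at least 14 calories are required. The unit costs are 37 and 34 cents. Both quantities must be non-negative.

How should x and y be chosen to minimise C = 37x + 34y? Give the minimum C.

Extreme points and C = 37x + 34y:
  (0, 34/3) → C = 1156/3
  (8, 0) → C = 296
  (9/2, 7/3) → C = 1475/6
The feasible region is unbounded (it extends along (0, 1), (1, 0)), but C strictly increases along every unbounded feasible direction, so there is no improving ray and the minimum is attained at a vertex.

x = 9/2, y = 7/3, minimum C = 1475/6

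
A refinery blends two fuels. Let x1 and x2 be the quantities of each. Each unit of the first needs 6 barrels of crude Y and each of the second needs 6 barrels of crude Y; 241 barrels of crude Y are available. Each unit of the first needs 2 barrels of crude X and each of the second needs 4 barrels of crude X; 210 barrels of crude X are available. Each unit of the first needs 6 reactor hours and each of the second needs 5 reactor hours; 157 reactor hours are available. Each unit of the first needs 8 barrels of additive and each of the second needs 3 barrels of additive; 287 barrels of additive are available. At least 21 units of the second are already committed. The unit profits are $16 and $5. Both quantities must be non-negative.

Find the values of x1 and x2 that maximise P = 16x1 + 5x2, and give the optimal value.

Vertices and P = 16x1 + 5x2:
  (0, 157/5) → P = 157
  (0, 21) → P = 105
  (26/3, 21) → P = 731/3

x1 = 26/3, x2 = 21, maximum P = 731/3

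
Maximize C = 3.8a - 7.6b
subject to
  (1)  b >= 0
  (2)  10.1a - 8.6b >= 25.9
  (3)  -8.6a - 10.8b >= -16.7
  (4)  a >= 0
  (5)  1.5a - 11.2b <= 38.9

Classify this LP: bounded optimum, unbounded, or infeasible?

infeasible

The boundaries b = 0 and 10.1a - 8.6b = 25.9 meet at (259/101, 0), but that point violates -8.6a - 10.8b ≥ -16.7. Every candidate vertex is excluded by some other constraint, so the feasible region is empty.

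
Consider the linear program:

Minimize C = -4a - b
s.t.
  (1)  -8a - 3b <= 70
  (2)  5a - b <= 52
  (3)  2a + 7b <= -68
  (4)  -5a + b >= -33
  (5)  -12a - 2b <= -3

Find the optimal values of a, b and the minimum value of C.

Corner points and C = -4a - b:
  (163/37, -406/37) → C = -246/37
  (157/80, -411/40) → C = 97/40
  (69/22, -381/22) → C = 105/22

a = 163/37, b = -406/37, minimum C = -246/37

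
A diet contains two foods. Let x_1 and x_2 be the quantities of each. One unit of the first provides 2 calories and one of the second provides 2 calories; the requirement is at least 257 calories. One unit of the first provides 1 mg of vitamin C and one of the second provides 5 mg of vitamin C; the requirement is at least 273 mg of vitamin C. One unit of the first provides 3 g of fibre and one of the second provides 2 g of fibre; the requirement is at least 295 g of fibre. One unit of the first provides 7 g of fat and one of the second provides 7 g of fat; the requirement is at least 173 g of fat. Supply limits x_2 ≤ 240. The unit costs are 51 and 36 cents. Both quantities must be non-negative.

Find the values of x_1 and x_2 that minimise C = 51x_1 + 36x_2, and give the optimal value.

x_1 = 38, x_2 = 181/2, minimum C = 5196

The feasible region is unbounded (it extends along (1, 0)), but C strictly increases along every unbounded feasible direction, so there is no improving ray and the minimum is attained at a vertex.

The binding constraints are 2x_1 + 2x_2 = 257 and 3x_1 + 2x_2 = 295.
Solving simultaneously gives x_1 = 38, x_2 = 181/2.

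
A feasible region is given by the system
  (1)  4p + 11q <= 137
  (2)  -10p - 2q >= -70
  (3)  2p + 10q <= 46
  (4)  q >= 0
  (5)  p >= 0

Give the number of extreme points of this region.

4

Pairwise boundary intersections that survive every other constraint:
  (19/3, 10/3)
  (7, 0)
  (0, 23/5)
  (0, 0)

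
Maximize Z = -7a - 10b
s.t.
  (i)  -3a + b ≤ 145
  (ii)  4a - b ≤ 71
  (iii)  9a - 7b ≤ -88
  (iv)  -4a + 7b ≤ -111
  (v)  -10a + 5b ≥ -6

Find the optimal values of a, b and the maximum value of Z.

a = -309/4, b = -347/4, maximum Z = 5633/4

Corner points and Z = -7a - 10b:
  (-309/4, -347/4) → Z = 5633/4
  (-1126/17, -913/17) → Z = 17012/17
  (-199/5, -193/5) → Z = 3323/5

The binding constraints are -3a + b = 145 and 9a - 7b = -88.
Solving simultaneously gives a = -309/4, b = -347/4.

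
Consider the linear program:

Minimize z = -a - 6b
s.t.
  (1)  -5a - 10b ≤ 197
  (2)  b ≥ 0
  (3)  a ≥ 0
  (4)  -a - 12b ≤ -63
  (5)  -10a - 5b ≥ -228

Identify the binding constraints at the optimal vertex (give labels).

Corner points and z = -a - 6b:
  (0, 21/4) → z = -63/2
  (0, 228/5) → z = -1368/5
  (2421/115, 402/115) → z = -4833/115

The minimum is at (0, 228/5). Substituting into each constraint, equality holds for (3) and (5); the remaining constraints have slack.

(3) and (5)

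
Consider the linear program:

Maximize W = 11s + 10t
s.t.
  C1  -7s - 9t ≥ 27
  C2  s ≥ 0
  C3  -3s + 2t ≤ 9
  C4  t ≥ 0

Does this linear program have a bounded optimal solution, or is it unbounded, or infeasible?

The boundaries -7s - 9t = 27 and s = 0 meet at (0, -3), but that point violates t ≥ 0. Every candidate vertex is excluded by some other constraint, so the feasible region is empty.

infeasible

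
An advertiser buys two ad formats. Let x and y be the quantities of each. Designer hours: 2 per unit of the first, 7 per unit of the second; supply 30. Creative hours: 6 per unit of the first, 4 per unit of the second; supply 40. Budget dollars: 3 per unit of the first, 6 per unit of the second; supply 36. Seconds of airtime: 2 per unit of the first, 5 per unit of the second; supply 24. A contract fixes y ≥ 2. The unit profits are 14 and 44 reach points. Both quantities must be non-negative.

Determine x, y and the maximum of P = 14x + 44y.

Corner points and P = 14x + 44y:
  (0, 30/7) → P = 1320/7
  (0, 2) → P = 88
  (9/2, 3) → P = 195
  (52/11, 32/11) → P = 2136/11
  (16/3, 2) → P = 488/3

The binding constraints are 2x + 7y = 30 and 2x + 5y = 24.
Solving simultaneously gives x = 9/2, y = 3.

x = 9/2, y = 3, maximum P = 195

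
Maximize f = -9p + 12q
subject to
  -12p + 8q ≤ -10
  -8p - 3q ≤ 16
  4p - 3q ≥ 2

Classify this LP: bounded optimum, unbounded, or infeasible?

unbounded

From the feasible point (-49/50, -68/25), moving in the direction (3, 4) keeps every constraint satisfied while f increases without bound.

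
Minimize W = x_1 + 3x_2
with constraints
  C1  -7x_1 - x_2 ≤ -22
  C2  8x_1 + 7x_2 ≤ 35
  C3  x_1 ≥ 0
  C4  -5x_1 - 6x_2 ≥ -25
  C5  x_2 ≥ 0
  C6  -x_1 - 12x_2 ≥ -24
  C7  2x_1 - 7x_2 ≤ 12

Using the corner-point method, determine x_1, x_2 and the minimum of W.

Extreme points and W = x_1 + 3x_2:
  (119/41, 69/41) → W = 326/41
  (22/7, 0) → W = 22/7
  (35/8, 0) → W = 35/8

At the optimal vertex, -7x_1 - x_2 = -22 and x_2 = 0.
Solving simultaneously gives x_1 = 22/7, x_2 = 0.

x_1 = 22/7, x_2 = 0, minimum W = 22/7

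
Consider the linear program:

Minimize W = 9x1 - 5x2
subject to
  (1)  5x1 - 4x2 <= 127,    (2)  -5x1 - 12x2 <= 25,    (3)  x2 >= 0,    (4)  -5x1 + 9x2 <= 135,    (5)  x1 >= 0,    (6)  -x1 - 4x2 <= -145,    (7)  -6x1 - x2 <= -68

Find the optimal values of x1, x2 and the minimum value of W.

x1 = 765/29, x2 = 860/29, minimum W = 2585/29

Extreme points and W = 9x1 - 5x2:
  (1683/25, 262/5) → W = 8597/25
  (136/3, 299/12) → W = 3401/12
  (765/29, 860/29) → W = 2585/29

The optimum lies where -5x1 + 9x2 = 135 and -x1 - 4x2 = -145.
Solving simultaneously gives x1 = 765/29, x2 = 860/29.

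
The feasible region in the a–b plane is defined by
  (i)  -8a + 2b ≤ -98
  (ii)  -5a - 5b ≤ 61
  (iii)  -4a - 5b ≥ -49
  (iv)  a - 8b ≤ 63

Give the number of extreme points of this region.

3

The feasible vertices (each the meet of two boundaries and inside every other half-plane) are:
  (49/4, 0)
  (329/31, -203/31)
  (707/37, -203/37)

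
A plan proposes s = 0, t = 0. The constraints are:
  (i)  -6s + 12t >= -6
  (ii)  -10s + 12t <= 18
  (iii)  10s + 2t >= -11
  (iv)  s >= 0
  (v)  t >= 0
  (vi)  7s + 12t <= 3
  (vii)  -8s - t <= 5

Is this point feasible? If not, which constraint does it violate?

feasible

(i): 0 ≥ -6 ✓
(ii): 0 ≤ 18 ✓
(iii): 0 ≥ -11 ✓
(iv): 0 ≥ 0 ✓
(v): 0 ≥ 0 ✓
(vi): 0 ≤ 3 ✓
(vii): 0 ≤ 5 ✓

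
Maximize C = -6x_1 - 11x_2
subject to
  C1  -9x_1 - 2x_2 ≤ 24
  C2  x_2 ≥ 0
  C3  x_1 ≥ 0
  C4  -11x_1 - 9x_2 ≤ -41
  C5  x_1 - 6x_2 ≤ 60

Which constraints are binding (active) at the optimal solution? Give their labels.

Corner points and C = -6x_1 - 11x_2:
  (41/11, 0) → C = -246/11
  (60, 0) → C = -360
  (0, 41/9) → C = -451/9
The feasible region is unbounded (it extends along (0, 1), (6, 1)), but C strictly decreases along every unbounded feasible direction, so there is no improving ray and the maximum is attained at a vertex.

The maximum is at (41/11, 0). Substituting into each constraint, equality holds for C2 and C4; the remaining constraints have slack.

C2 and C4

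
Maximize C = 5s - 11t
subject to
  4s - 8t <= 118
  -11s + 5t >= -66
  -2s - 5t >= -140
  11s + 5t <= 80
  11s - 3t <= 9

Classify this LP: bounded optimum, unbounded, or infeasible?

From the feasible point (-141/38, -631/38), moving in the direction (-8, -4) keeps every constraint satisfied while C increases without bound.

unbounded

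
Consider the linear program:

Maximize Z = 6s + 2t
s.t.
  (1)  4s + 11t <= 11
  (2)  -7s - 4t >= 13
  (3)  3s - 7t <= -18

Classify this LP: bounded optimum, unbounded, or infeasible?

Extreme points and Z = 6s + 2t:
  (-187/61, 129/61) → Z = -864/61
  (-163/61, 87/61) → Z = -804/61
The feasible region has finitely many vertices and no improving ray; the maximum is -804/61 at (-163/61, 87/61).

bounded optimum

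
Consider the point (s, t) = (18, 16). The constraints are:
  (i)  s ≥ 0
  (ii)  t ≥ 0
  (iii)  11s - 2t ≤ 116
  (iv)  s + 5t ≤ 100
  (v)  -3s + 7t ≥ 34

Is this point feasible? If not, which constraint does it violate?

Constraint (iii): 11s - 2t = 166, which is not ≤ 116. All other constraints are satisfied.

not feasible — violates (iii)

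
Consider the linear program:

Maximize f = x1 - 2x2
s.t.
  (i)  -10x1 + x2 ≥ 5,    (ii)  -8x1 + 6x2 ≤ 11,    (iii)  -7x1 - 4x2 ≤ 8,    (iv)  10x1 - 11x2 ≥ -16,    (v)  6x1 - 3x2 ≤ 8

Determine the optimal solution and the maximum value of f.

x1 = -28/47, x2 = -45/47, maximum f = 62/47

Extreme points and f = x1 - 2x2:
  (-28/47, -45/47) → f = 62/47
  (-39/100, 11/10) → f = -259/100
  (-46/37, 13/74) → f = -59/37
  (-25/28, 9/14) → f = -61/28

At the optimal vertex, -10x1 + x2 = 5 and -7x1 - 4x2 = 8.
Solving simultaneously gives x1 = -28/47, x2 = -45/47.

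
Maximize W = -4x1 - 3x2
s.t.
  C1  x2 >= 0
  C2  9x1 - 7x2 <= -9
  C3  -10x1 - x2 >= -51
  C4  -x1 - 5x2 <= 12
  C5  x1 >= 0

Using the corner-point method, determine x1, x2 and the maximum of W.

Feasible corners and W = -4x1 - 3x2:
  (348/79, 549/79) → W = -3039/79
  (0, 9/7) → W = -27/7
  (0, 51) → W = -153

The binding constraints are 9x1 - 7x2 = -9 and x1 = 0.
Solving simultaneously gives x1 = 0, x2 = 9/7.

x1 = 0, x2 = 9/7, maximum W = -27/7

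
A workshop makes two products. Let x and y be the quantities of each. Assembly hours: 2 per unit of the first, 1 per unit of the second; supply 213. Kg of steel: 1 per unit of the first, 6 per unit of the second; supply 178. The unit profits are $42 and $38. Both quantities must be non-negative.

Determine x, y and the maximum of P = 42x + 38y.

Extreme points and P = 42x + 38y:
  (0, 0) → P = 0
  (0, 89/3) → P = 3382/3
  (213/2, 0) → P = 4473
  (100, 13) → P = 4694

x = 100, y = 13, maximum P = 4694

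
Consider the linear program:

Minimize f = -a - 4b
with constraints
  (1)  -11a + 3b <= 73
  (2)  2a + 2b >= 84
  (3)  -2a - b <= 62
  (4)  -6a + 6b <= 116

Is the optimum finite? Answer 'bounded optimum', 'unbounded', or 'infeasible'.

unbounded

From the feasible point (34/3, 92/3), moving in the direction (6, 6) keeps every constraint satisfied while f decreases without bound.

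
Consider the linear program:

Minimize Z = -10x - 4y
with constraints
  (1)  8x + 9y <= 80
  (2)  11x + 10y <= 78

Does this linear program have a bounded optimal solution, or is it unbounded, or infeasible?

unbounded

From the feasible point (-98/19, 256/19), moving in the direction (10, -11) keeps every constraint satisfied while Z decreases without bound.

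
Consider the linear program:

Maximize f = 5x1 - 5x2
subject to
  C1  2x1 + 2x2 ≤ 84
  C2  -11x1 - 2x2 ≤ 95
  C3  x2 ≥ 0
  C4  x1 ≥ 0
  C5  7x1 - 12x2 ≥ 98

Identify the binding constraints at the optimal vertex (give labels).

Feasible corners and f = 5x1 - 5x2:
  (42, 0) → f = 210
  (602/19, 196/19) → f = 2030/19
  (14, 0) → f = 70

The maximum is at (42, 0). Substituting into each constraint, equality holds for C1 and C3; the remaining constraints have slack.

C1 and C3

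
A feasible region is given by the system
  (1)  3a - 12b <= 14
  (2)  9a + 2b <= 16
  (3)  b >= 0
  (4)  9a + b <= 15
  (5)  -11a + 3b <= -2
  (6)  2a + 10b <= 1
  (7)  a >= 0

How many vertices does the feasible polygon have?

Pairwise boundary intersections that survive every other constraint:
  (2/11, 0)
  (1/2, 0)
  (23/116, 7/116)

3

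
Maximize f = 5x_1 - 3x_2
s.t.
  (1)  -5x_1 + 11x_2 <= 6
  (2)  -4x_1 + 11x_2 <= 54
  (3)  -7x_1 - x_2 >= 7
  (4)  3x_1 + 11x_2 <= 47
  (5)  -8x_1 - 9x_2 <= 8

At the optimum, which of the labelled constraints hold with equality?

Corner points and f = 5x_1 - 3x_2:
  (-83/82, 7/82) → f = -218/41
  (-142/133, 8/133) → f = -734/133
  (-1, 0) → f = -5

The maximum is at (-1, 0). Substituting into each constraint, equality holds for (3) and (5); the remaining constraints have slack.

(3) and (5)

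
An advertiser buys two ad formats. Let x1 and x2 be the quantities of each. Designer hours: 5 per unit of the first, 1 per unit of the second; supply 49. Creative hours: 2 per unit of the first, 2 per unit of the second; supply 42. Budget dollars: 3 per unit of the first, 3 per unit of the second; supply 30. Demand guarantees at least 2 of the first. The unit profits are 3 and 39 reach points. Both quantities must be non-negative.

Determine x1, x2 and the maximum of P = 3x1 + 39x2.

x1 = 2, x2 = 8, maximum P = 318

At the optimal vertex, 3x1 + 3x2 = 30 and x1 = 2.
Solving simultaneously gives x1 = 2, x2 = 8.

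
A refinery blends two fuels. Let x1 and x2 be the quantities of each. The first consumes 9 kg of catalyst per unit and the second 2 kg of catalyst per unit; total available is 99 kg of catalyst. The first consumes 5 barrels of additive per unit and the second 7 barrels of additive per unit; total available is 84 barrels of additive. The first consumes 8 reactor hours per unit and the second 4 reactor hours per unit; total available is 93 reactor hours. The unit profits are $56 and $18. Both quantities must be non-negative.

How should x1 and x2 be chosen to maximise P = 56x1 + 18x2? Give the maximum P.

x1 = 21/2, x2 = 9/4, maximum P = 1257/2

Corner points and P = 56x1 + 18x2:
  (0, 0) → P = 0
  (0, 12) → P = 216
  (11, 0) → P = 616
  (21/2, 9/4) → P = 1257/2
  (35/4, 23/4) → P = 1187/2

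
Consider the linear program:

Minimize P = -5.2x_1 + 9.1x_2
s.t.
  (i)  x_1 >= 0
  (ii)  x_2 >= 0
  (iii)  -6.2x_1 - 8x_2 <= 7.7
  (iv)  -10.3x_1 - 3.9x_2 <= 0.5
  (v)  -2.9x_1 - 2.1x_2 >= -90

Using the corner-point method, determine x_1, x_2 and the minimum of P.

x_1 = 900/29, x_2 = 0, minimum P = -4680/29

Extreme points and P = -5.2x_1 + 9.1x_2:
  (0, 0) → P = 0
  (0, 300/7) → P = 390
  (900/29, 0) → P = -4680/29

At the optimal vertex, x_2 = 0 and -2.9x_1 - 2.1x_2 = -90.
Solving simultaneously gives x_1 = 900/29, x_2 = 0.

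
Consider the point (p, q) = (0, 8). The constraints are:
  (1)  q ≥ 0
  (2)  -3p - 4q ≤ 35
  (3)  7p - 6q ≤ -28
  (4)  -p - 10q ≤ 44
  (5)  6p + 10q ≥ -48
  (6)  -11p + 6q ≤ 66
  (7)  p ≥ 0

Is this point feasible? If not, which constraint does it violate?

(1): 8 ≥ 0 ✓
(2): -32 ≤ 35 ✓
(3): -48 ≤ -28 ✓
(4): -80 ≤ 44 ✓
(5): 80 ≥ -48 ✓
(6): 48 ≤ 66 ✓
(7): 0 ≥ 0 ✓

feasible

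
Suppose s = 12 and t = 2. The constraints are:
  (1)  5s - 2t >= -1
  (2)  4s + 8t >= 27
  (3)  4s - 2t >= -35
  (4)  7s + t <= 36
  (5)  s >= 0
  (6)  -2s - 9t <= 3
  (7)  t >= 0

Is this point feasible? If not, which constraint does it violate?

Constraint (4): 7s + t = 86, which is not ≤ 36. All other constraints are satisfied.

not feasible — violates (4)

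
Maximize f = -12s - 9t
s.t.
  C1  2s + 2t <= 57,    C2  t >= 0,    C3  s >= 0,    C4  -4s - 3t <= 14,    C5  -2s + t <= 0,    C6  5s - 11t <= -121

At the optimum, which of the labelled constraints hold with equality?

Vertices and f = -12s - 9t:
  (19/2, 19) → f = -285
  (385/32, 527/32) → f = -9363/32
  (121/17, 242/17) → f = -3630/17

The maximum is at (121/17, 242/17). Substituting into each constraint, equality holds for C5 and C6; the remaining constraints have slack.

C5 and C6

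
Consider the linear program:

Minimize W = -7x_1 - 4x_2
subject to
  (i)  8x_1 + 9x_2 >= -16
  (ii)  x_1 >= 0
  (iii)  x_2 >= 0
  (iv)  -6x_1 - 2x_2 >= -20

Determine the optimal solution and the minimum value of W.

Feasible corners and W = -7x_1 - 4x_2:
  (0, 0) → W = 0
  (0, 10) → W = -40
  (10/3, 0) → W = -70/3

The optimum lies where x_1 = 0 and -6x_1 - 2x_2 = -20.
Solving simultaneously gives x_1 = 0, x_2 = 10.

x_1 = 0, x_2 = 10, minimum W = -40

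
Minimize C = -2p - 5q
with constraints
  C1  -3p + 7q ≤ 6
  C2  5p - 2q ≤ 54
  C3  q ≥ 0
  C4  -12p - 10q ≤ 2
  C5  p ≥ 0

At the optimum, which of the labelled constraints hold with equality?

Extreme points and C = -2p - 5q:
  (390/29, 192/29) → C = -60
  (0, 6/7) → C = -30/7
  (54/5, 0) → C = -108/5
  (0, 0) → C = 0

The minimum is at (390/29, 192/29). Substituting into each constraint, equality holds for C1 and C2; the remaining constraints have slack.

C1 and C2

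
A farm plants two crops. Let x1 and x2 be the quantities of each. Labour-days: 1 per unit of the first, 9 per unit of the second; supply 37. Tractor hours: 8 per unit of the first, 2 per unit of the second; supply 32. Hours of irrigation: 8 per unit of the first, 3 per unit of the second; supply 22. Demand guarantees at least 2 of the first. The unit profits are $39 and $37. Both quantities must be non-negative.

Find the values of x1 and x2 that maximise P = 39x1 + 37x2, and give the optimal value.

Feasible corners and P = 39x1 + 37x2:
  (11/4, 0) → P = 429/4
  (2, 0) → P = 78
  (2, 2) → P = 152

At the optimal vertex, 8x1 + 3x2 = 22 and x1 = 2.
Solving simultaneously gives x1 = 2, x2 = 2.

x1 = 2, x2 = 2, maximum P = 152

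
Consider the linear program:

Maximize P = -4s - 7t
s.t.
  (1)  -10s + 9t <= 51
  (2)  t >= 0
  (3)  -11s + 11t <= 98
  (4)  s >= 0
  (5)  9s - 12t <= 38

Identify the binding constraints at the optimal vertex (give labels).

(2) and (4)

Corner points and P = -4s - 7t:
  (321/11, 419/11) → P = -4217/11
  (0, 17/3) → P = -119/3
  (0, 0) → P = 0
  (38/9, 0) → P = -152/9
The feasible region is unbounded (it extends along (4, 3), (1, 1)), but P strictly decreases along every unbounded feasible direction, so there is no improving ray and the maximum is attained at a vertex.

The maximum is at (0, 0). Substituting into each constraint, equality holds for (2) and (4); the remaining constraints have slack.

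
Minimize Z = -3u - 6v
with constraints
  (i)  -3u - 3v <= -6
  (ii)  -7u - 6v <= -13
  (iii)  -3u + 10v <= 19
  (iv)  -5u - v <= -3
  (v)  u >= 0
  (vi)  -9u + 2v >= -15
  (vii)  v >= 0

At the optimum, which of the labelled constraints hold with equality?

Feasible corners and Z = -3u - 6v:
  (1, 1) → Z = -9
  (19/11, 3/11) → Z = -75/11
  (5/23, 44/23) → Z = -279/23
  (11/53, 104/53) → Z = -657/53
  (47/21, 18/7) → Z = -155/7

The minimum is at (47/21, 18/7). Substituting into each constraint, equality holds for (iii) and (vi); the remaining constraints have slack.

(iii) and (vi)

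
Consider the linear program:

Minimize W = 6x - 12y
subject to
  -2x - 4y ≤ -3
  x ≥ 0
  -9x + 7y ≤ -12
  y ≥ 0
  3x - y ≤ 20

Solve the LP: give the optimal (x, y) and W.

x = 32/3, y = 12, minimum W = -80

Feasible corners and W = 6x - 12y:
  (69/50, 3/50) → W = 189/25
  (3/2, 0) → W = 9
  (32/3, 12) → W = -80
  (20/3, 0) → W = 40

At the optimal vertex, -9x + 7y = -12 and 3x - y = 20.
Solving simultaneously gives x = 32/3, y = 12.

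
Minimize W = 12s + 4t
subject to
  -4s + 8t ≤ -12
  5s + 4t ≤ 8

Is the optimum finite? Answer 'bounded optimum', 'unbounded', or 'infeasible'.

From the feasible point (2, -1/2), moving in the direction (-8, -4) keeps every constraint satisfied while W decreases without bound.

unbounded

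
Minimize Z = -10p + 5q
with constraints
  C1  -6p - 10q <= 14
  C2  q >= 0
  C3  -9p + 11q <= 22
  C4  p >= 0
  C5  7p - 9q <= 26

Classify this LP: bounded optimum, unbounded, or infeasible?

From the feasible point (0, 0), moving in the direction (9, 7) keeps every constraint satisfied while Z decreases without bound.

unbounded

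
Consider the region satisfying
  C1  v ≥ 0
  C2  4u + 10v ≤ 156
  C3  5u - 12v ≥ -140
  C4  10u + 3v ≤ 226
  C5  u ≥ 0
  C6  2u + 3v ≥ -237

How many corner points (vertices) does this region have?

5

The feasible vertices (each the meet of two boundaries and inside every other half-plane) are:
  (113/5, 0)
  (0, 0)
  (236/49, 670/49)
  (224/11, 82/11)
  (0, 35/3)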